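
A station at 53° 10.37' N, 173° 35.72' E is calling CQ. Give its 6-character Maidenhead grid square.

RO63te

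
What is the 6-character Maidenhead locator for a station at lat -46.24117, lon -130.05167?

CE43xs

Shift to the Maidenhead origin (180°W, 90°S): lon 49.9483, lat 43.7588.
Field (20°×10°, letters A–R): 49.9483/20 → 2 → C, 43.7588/10 → 4 → E; chars CE.
Square (2°×1°, digits 0–9): 9.9483/2 → 4, 3.7588/1 → 3; chars 43.
Subsquare (5′×2.5′, letters a–x): 1.9483/0.0833333 → 23 → x, 0.7588/0.0416667 → 18 → s; chars xs.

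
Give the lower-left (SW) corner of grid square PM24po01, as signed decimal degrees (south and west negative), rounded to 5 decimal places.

34.58750, 125.25000

Field P=15, M=12: +15·20° lon, +12·10° lat → SW at lon 120°, lat 30°.
Square 2, 4: +2·2° lon, +4·1° lat → SW at lon 124°, lat 34°.
Subsquare p=15, o=14: +15·0.0833333° lon, +14·0.0416667° lat → SW at lon 125.25°, lat 34.5833°.
Extended square 0, 1: +0·0.00833333° lon, +1·0.00416667° lat → SW at lon 125.25°, lat 34.5875°.
latitude 34.58750, longitude 125.25000.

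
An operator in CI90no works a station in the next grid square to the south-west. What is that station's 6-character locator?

CI90mn

Longitude subsquare n = 13; −1 → 12 = m.
Latitude subsquare o = 14; −1 → 13 = n.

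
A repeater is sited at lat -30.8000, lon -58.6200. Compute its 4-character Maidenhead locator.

GF09

Shift to the Maidenhead origin (180°W, 90°S): lon 121.38, lat 59.20.
Field: 121.38/20 → 6 → G, 59.20/10 → 5 → F; chars GF.
Square: 1.38/2 → 0, 9.20/1 → 9; chars 09.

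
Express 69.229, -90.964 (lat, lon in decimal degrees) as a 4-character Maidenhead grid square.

Add 180° to longitude and 90° to latitude: 89.04, 159.23.
Field: 89.04/20 → 4 → E, 159.23/10 → 15 → P; chars EP.
Square: 9.04/2 → 4, 9.23/1 → 9; chars 49.

EP49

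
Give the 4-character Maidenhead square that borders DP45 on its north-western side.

DP36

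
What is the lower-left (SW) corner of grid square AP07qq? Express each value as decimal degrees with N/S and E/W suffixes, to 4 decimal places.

67.6667° N, 178.6667° W

Field A=0, P=15: +0·20° lon, +15·10° lat → SW at lon -180°, lat 60°.
Square 0, 7: +0·2° lon, +7·1° lat → SW at lon -180°, lat 67°.
Subsquare q=16, q=16: +16·0.0833333° lon, +16·0.0416667° lat → SW at lon -178.667°, lat 67.6667°.
latitude 67.6667° N, longitude 178.6667° W.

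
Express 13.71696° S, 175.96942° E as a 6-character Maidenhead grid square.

RH76xg

Shift to the Maidenhead origin (180°W, 90°S): lon 355.9694, lat 76.2830.
Field (20°×10°, letters A–R): 355.9694/20 → 17 → R, 76.2830/10 → 7 → H; chars RH.
Square (2°×1°, digits 0–9): 15.9694/2 → 7, 6.2830/1 → 6; chars 76.
Subsquare (5′×2.5′, letters a–x): 1.9694/0.0833333 → 23 → x, 0.2830/0.0416667 → 6 → g; chars xg.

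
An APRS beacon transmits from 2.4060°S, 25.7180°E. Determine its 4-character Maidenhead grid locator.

Add 180° to longitude and 90° to latitude: 205.72, 87.59.
Field: lon ⌊205.72/20⌋ = 10 → K; lat ⌊87.59/10⌋ = 8 → I.
Square: lon ⌊5.72/2⌋ = 2; lat ⌊7.59/1⌋ = 7.

KI27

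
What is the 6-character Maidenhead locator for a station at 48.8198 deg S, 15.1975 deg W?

Shift to the Maidenhead origin (180°W, 90°S): lon 164.8025, lat 41.1802.
Field: 164.8025/20 → 8 → I, 41.1802/10 → 4 → E; chars IE.
Square: 4.8025/2 → 2, 1.1802/1 → 1; chars 21.
Subsquare: 0.8025/0.0833333 → 9 → j, 0.1802/0.0416667 → 4 → e; chars je.

IE21je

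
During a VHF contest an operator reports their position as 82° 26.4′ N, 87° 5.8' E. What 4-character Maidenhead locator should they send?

Add 180° to longitude and 90° to latitude: 267.10, 172.44.
Field (20°×10°, letters A–R): lon ⌊267.10/20⌋ = 13 → N; lat ⌊172.44/10⌋ = 17 → R.
Square (2°×1°, digits 0–9): lon ⌊7.10/2⌋ = 3; lat ⌊2.44/1⌋ = 2.

NR32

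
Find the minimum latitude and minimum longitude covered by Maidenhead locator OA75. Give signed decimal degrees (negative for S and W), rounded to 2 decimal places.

Field O=14, A=0: +14·20° lon, +0·10° lat → SW at lon 100°, lat -90°.
Square 7, 5: +7·2° lon, +5·1° lat → SW at lon 114°, lat -85°.
latitude -85.00, longitude 114.00.

-85.00, 114.00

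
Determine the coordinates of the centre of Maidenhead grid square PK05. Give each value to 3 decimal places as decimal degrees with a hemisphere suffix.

15.500° N, 121.000° E

Field P=15, K=10: +15·20° lon, +10·10° lat → SW at lon 120°, lat 10°.
Square 0, 5: +0·2° lon, +5·1° lat → SW at lon 120°, lat 15°.
Cell spans 2° lon × 1° lat. Centre is SW corner plus half of each.
latitude 15.500° N, longitude 121.000° E.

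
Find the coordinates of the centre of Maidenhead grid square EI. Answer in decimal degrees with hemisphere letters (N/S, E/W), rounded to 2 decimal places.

5.00° S, 90.00° W

Field E=4, I=8: +4·20° lon, +8·10° lat → SW at lon -100°, lat -10°.
Cell spans 20° lon × 10° lat. Centre is SW corner plus half of each.
latitude 5.00° S, longitude 90.00° W.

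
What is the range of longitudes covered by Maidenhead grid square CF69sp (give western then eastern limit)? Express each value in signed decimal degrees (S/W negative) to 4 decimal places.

Field C=2, F=5: +2·20° lon, +5·10° lat → SW at lon -140°, lat -40°.
Square 6, 9: +6·2° lon, +9·1° lat → SW at lon -128°, lat -31°.
Subsquare s=18, p=15: +18·0.0833333° lon, +15·0.0416667° lat → SW at lon -126.5°, lat -30.375°.
Cell spans 0.0833333° lon × 0.0416667° lat.
west -126.5000, east -126.4167.

-126.5000, -126.4167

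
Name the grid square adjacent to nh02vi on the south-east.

NH02wh

Longitude subsquare v = 21; +1 → 22 = w.
Latitude subsquare i = 8; −1 → 7 = h.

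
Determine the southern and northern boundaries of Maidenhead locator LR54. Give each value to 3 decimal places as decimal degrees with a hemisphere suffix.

Field L=11, R=17: +11·20° lon, +17·10° lat → SW at lon 40°, lat 80°.
Square 5, 4: +5·2° lon, +4·1° lat → SW at lon 50°, lat 84°.
Cell spans 2° lon × 1° lat.
south 84.000° N, north 85.000° N.

84.000° N, 85.000° N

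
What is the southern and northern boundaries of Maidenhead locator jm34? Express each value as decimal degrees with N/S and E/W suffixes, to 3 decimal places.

34.000° N, 35.000° N

Field J=9, M=12: +9·20° lon, +12·10° lat → SW at lon 0°, lat 30°.
Square 3, 4: +3·2° lon, +4·1° lat → SW at lon 6°, lat 34°.
Cell spans 2° lon × 1° lat.
south 34.000° N, north 35.000° N.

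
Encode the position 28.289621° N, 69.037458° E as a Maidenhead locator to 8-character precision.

Shift to the Maidenhead origin (180°W, 90°S): lon 249.03746, lat 118.28962.
Field: 249.03746/20 → 12 → M, 118.28962/10 → 11 → L; chars ML.
Square: 9.03746/2 → 4, 8.28962/1 → 8; chars 48.
Subsquare: 1.03746/0.0833333 → 12 → m, 0.28962/0.0416667 → 6 → g; chars mg.
Extended square: 0.03746/0.00833333 → 4, 0.03962/0.00416667 → 9; chars 49.

ML48mg49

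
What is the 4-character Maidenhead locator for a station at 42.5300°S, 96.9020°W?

Offset from 180°W / 90°S: lon 83.10°, lat 47.47°.
Field (20°×10°, letters A–R): lon ⌊83.10/20⌋ = 4 → E; lat ⌊47.47/10⌋ = 4 → E.
Square (2°×1°, digits 0–9): lon ⌊3.10/2⌋ = 1; lat ⌊7.47/1⌋ = 7.

EE17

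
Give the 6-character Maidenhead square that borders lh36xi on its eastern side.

Longitude subsquare x = 23; +1 → 24, wraps to 0 = a, carry into square.
Longitude square 3; +1 → 4.
The latitude characters are unchanged.

LH46ai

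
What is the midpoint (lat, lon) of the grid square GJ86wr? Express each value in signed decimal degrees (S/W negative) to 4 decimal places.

6.7292, -42.1250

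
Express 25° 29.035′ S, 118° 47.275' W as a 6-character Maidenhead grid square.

DG04om

Offset from 180°W / 90°S: lon 61.2121°, lat 64.5161°.
Field: 61.2121/20 → 3 → D, 64.5161/10 → 6 → G; chars DG.
Square: 1.2121/2 → 0, 4.5161/1 → 4; chars 04.
Subsquare: 1.2121/0.0833333 → 14 → o, 0.5161/0.0416667 → 12 → m; chars om.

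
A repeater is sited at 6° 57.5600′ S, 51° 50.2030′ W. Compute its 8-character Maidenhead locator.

GI43ba99

Shift to the Maidenhead origin (180°W, 90°S): lon 128.16328, lat 83.04067.
Field (20°×10°, letters A–R): lon ⌊128.16328/20⌋ = 6 → G; lat ⌊83.04067/10⌋ = 8 → I.
Square (2°×1°, digits 0–9): lon ⌊8.16328/2⌋ = 4; lat ⌊3.04067/1⌋ = 3.
Subsquare (5′×2.5′, letters a–x): lon ⌊0.16328/0.0833333⌋ = 1 → b; lat ⌊0.04067/0.0416667⌋ = 0 → a.
Extended square (30″×15″, digits 0–9): lon ⌊0.07995/0.00833333⌋ = 9; lat ⌊0.04067/0.00416667⌋ = 9.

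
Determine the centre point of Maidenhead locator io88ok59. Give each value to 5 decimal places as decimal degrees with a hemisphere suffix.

Field I=8, O=14: +8·20° lon, +14·10° lat → SW at lon -20°, lat 50°.
Square 8, 8: +8·2° lon, +8·1° lat → SW at lon -4°, lat 58°.
Subsquare o=14, k=10: +14·0.0833333° lon, +10·0.0416667° lat → SW at lon -2.83333°, lat 58.4167°.
Extended square 5, 9: +5·0.00833333° lon, +9·0.00416667° lat → SW at lon -2.79167°, lat 58.4542°.
Cell spans 0.00833333° lon × 0.00416667° lat. Centre is SW corner plus half of each.
latitude 58.45625° N, longitude 2.78750° W.

58.45625° N, 2.78750° W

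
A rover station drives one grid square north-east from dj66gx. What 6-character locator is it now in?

DJ67ha

Longitude subsquare g = 6; +1 → 7 = h.
Latitude subsquare x = 23; +1 → 24, wraps to 0 = a, carry into square.
Latitude square 6; +1 → 7.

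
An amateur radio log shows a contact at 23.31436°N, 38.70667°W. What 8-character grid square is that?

Offset from 180°W / 90°S: lon 141.29333°, lat 113.31436°.
Field: lon ⌊141.29333/20⌋ = 7 → H; lat ⌊113.31436/10⌋ = 11 → L.
Square: lon ⌊1.29333/2⌋ = 0; lat ⌊3.31436/1⌋ = 3.
Subsquare: lon ⌊1.29333/0.0833333⌋ = 15 → p; lat ⌊0.31436/0.0416667⌋ = 7 → h.
Extended square: lon ⌊0.04333/0.00833333⌋ = 5; lat ⌊0.02269/0.00416667⌋ = 5.

HL03ph55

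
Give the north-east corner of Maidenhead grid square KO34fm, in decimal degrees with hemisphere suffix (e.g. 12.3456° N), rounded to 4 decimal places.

Field K=10, O=14: +10·20° lon, +14·10° lat → SW at lon 20°, lat 50°.
Square 3, 4: +3·2° lon, +4·1° lat → SW at lon 26°, lat 54°.
Subsquare f=5, m=12: +5·0.0833333° lon, +12·0.0416667° lat → SW at lon 26.4167°, lat 54.5°.
Cell spans 0.0833333° lon × 0.0416667° lat. NE corner is SW corner plus one full cell.
latitude 54.5417° N, longitude 26.5000° E.

54.5417° N, 26.5000° E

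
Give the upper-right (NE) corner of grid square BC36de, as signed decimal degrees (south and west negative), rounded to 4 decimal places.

Field B=1, C=2: +1·20° lon, +2·10° lat → SW at lon -160°, lat -70°.
Square 3, 6: +3·2° lon, +6·1° lat → SW at lon -154°, lat -64°.
Subsquare d=3, e=4: +3·0.0833333° lon, +4·0.0416667° lat → SW at lon -153.75°, lat -63.8333°.
Cell spans 0.0833333° lon × 0.0416667° lat. NE corner is SW corner plus one full cell.
latitude -63.7917, longitude -153.6667.

-63.7917, -153.6667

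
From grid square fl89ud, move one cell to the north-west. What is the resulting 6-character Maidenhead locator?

FL89te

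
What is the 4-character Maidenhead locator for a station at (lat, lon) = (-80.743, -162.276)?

Add 180° to longitude and 90° to latitude: 17.72, 9.26.
Field (20°×10°, letters A–R): 17.72/20 → 0 → A, 9.26/10 → 0 → A; chars AA.
Square (2°×1°, digits 0–9): 17.72/2 → 8, 9.26/1 → 9; chars 89.

AA89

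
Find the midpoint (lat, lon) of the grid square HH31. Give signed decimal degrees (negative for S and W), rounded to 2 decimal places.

Field H=7, H=7: +7·20° lon, +7·10° lat → SW at lon -40°, lat -20°.
Square 3, 1: +3·2° lon, +1·1° lat → SW at lon -34°, lat -19°.
Cell spans 2° lon × 1° lat. Centre is SW corner plus half of each.
latitude -18.50, longitude -33.00.

-18.50, -33.00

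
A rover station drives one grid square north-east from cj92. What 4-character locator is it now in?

DJ03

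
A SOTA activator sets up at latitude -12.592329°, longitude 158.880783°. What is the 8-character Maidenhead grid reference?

Offset from 180°W / 90°S: lon 338.88078°, lat 77.40767°.
Field (20°×10°, letters A–R): lon ⌊338.88078/20⌋ = 16 → Q; lat ⌊77.40767/10⌋ = 7 → H.
Square (2°×1°, digits 0–9): lon ⌊18.88078/2⌋ = 9; lat ⌊7.40767/1⌋ = 7.
Subsquare (5′×2.5′, letters a–x): lon ⌊0.88078/0.0833333⌋ = 10 → k; lat ⌊0.40767/0.0416667⌋ = 9 → j.
Extended square (30″×15″, digits 0–9): lon ⌊0.04745/0.00833333⌋ = 5; lat ⌊0.03267/0.00416667⌋ = 7.

QH97kj57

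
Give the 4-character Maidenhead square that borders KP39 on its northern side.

KQ30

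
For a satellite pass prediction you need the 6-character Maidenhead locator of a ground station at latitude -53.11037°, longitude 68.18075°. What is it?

Add 180° to longitude and 90° to latitude: 248.1807, 36.8896.
Field: lon ⌊248.1807/20⌋ = 12 → M; lat ⌊36.8896/10⌋ = 3 → D.
Square: lon ⌊8.1807/2⌋ = 4; lat ⌊6.8896/1⌋ = 6.
Subsquare: lon ⌊0.1807/0.0833333⌋ = 2 → c; lat ⌊0.8896/0.0416667⌋ = 21 → v.

MD46cv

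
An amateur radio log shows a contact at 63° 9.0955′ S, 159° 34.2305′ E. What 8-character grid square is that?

QC96su83

Add 180° to longitude and 90° to latitude: 339.57051, 26.84841.
Field: lon ⌊339.57051/20⌋ = 16 → Q; lat ⌊26.84841/10⌋ = 2 → C.
Square: lon ⌊19.57051/2⌋ = 9; lat ⌊6.84841/1⌋ = 6.
Subsquare: lon ⌊1.57051/0.0833333⌋ = 18 → s; lat ⌊0.84841/0.0416667⌋ = 20 → u.
Extended square: lon ⌊0.07051/0.00833333⌋ = 8; lat ⌊0.01507/0.00416667⌋ = 3.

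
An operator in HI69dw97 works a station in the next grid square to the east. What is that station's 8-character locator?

HI69ew07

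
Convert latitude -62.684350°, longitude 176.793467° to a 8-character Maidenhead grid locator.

Add 180° to longitude and 90° to latitude: 356.79347, 27.31565.
Field (20°×10°, letters A–R): 356.79347/20 → 17 → R, 27.31565/10 → 2 → C; chars RC.
Square (2°×1°, digits 0–9): 16.79347/2 → 8, 7.31565/1 → 7; chars 87.
Subsquare (5′×2.5′, letters a–x): 0.79347/0.0833333 → 9 → j, 0.31565/0.0416667 → 7 → h; chars jh.
Extended square (30″×15″, digits 0–9): 0.04347/0.00833333 → 5, 0.02398/0.00416667 → 5; chars 55.

RC87jh55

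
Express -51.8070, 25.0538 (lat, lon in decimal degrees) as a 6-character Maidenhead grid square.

Shift to the Maidenhead origin (180°W, 90°S): lon 205.0538, lat 38.1930.
Field: 205.0538/20 → 10 → K, 38.1930/10 → 3 → D; chars KD.
Square: 5.0538/2 → 2, 8.1930/1 → 8; chars 28.
Subsquare: 1.0538/0.0833333 → 12 → m, 0.1930/0.0416667 → 4 → e; chars me.

KD28me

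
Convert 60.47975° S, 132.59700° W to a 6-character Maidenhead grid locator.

CC39qm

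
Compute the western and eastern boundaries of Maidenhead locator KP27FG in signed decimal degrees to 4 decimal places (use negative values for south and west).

Field K=10, P=15: +10·20° lon, +15·10° lat → SW at lon 20°, lat 60°.
Square 2, 7: +2·2° lon, +7·1° lat → SW at lon 24°, lat 67°.
Subsquare f=5, g=6: +5·0.0833333° lon, +6·0.0416667° lat → SW at lon 24.4167°, lat 67.25°.
Cell spans 0.0833333° lon × 0.0416667° lat.
west 24.4167, east 24.5000.

24.4167, 24.5000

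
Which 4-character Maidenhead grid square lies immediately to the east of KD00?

Longitude square 0; +1 → 1.
The latitude characters are unchanged.

KD10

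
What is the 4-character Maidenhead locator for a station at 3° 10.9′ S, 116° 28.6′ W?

DI16

Offset from 180°W / 90°S: lon 63.52°, lat 86.82°.
Field (20°×10°, letters A–R): lon ⌊63.52/20⌋ = 3 → D; lat ⌊86.82/10⌋ = 8 → I.
Square (2°×1°, digits 0–9): lon ⌊3.52/2⌋ = 1; lat ⌊6.82/1⌋ = 6.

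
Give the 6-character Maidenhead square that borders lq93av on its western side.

LQ83xv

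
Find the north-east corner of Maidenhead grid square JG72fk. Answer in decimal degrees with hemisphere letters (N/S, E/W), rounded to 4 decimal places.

Field J=9, G=6: +9·20° lon, +6·10° lat → SW at lon 0°, lat -30°.
Square 7, 2: +7·2° lon, +2·1° lat → SW at lon 14°, lat -28°.
Subsquare f=5, k=10: +5·0.0833333° lon, +10·0.0416667° lat → SW at lon 14.4167°, lat -27.5833°.
Cell spans 0.0833333° lon × 0.0416667° lat. NE corner is SW corner plus one full cell.
latitude 27.5417° S, longitude 14.5000° E.

27.5417° S, 14.5000° E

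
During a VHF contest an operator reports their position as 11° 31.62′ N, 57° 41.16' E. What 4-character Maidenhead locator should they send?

LK81

Shift to the Maidenhead origin (180°W, 90°S): lon 237.69, lat 101.53.
Field: 237.69/20 → 11 → L, 101.53/10 → 10 → K; chars LK.
Square: 17.69/2 → 8, 1.53/1 → 1; chars 81.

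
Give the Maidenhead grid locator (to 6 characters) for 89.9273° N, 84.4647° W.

ER79sw

Add 180° to longitude and 90° to latitude: 95.5353, 179.9273.
Field: 95.5353/20 → 4 → E, 179.9273/10 → 17 → R; chars ER.
Square: 15.5353/2 → 7, 9.9273/1 → 9; chars 79.
Subsquare: 1.5353/0.0833333 → 18 → s, 0.9273/0.0416667 → 22 → w; chars sw.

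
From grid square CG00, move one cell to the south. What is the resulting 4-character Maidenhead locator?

Latitude square 0; −1 → -1, wraps to 9, carry into field.
Latitude field G = 6; −1 → 5 = F.
The longitude characters are unchanged.

CF09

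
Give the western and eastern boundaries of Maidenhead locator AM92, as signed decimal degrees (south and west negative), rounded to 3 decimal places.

-162.000, -160.000

Field A=0, M=12: +0·20° lon, +12·10° lat → SW at lon -180°, lat 30°.
Square 9, 2: +9·2° lon, +2·1° lat → SW at lon -162°, lat 32°.
Cell spans 2° lon × 1° lat.
west -162.000, east -160.000.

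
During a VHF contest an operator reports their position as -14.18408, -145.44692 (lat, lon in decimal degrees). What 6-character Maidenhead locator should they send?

BH75gt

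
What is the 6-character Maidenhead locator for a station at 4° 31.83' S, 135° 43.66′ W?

CI25dl

Offset from 180°W / 90°S: lon 44.2723°, lat 85.4695°.
Field: lon ⌊44.2723/20⌋ = 2 → C; lat ⌊85.4695/10⌋ = 8 → I.
Square: lon ⌊4.2723/2⌋ = 2; lat ⌊5.4695/1⌋ = 5.
Subsquare: lon ⌊0.2723/0.0833333⌋ = 3 → d; lat ⌊0.4695/0.0416667⌋ = 11 → l.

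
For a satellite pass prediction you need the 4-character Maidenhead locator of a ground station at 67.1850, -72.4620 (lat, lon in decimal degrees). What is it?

FP37

Add 180° to longitude and 90° to latitude: 107.54, 157.19.
Field: 107.54/20 → 5 → F, 157.19/10 → 15 → P; chars FP.
Square: 7.54/2 → 3, 7.19/1 → 7; chars 37.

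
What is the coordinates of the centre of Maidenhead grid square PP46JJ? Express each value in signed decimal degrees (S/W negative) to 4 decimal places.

Field P=15, P=15: +15·20° lon, +15·10° lat → SW at lon 120°, lat 60°.
Square 4, 6: +4·2° lon, +6·1° lat → SW at lon 128°, lat 66°.
Subsquare j=9, j=9: +9·0.0833333° lon, +9·0.0416667° lat → SW at lon 128.75°, lat 66.375°.
Cell spans 0.0833333° lon × 0.0416667° lat. Centre is SW corner plus half of each.
latitude 66.3958, longitude 128.7917.

66.3958, 128.7917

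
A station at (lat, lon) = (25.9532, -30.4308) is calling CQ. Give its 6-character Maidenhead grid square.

HL45sw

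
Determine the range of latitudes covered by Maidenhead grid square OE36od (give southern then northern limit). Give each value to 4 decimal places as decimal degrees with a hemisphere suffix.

Field O=14, E=4: +14·20° lon, +4·10° lat → SW at lon 100°, lat -50°.
Square 3, 6: +3·2° lon, +6·1° lat → SW at lon 106°, lat -44°.
Subsquare o=14, d=3: +14·0.0833333° lon, +3·0.0416667° lat → SW at lon 107.167°, lat -43.875°.
Cell spans 0.0833333° lon × 0.0416667° lat.
south 43.8750° S, north 43.8333° S.

43.8750° S, 43.8333° S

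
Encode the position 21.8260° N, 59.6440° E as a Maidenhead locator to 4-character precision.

LL91

Add 180° to longitude and 90° to latitude: 239.64, 111.83.
Field (20°×10°, letters A–R): 239.64/20 → 11 → L, 111.83/10 → 11 → L; chars LL.
Square (2°×1°, digits 0–9): 19.64/2 → 9, 1.83/1 → 1; chars 91.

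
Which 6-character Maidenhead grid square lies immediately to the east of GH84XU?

GH94au

Longitude subsquare x = 23; +1 → 24, wraps to 0 = a, carry into square.
Longitude square 8; +1 → 9.
The latitude characters are unchanged.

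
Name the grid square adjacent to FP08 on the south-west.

EP97

Longitude square 0; −1 → -1, wraps to 9, carry into field.
Longitude field F = 5; −1 → 4 = E.
Latitude square 8; −1 → 7.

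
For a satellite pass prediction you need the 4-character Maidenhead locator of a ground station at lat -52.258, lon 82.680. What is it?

Shift to the Maidenhead origin (180°W, 90°S): lon 262.68, lat 37.74.
Field: 262.68/20 → 13 → N, 37.74/10 → 3 → D; chars ND.
Square: 2.68/2 → 1, 7.74/1 → 7; chars 17.

ND17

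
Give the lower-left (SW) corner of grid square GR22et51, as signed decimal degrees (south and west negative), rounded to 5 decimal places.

Field G=6, R=17: +6·20° lon, +17·10° lat → SW at lon -60°, lat 80°.
Square 2, 2: +2·2° lon, +2·1° lat → SW at lon -56°, lat 82°.
Subsquare e=4, t=19: +4·0.0833333° lon, +19·0.0416667° lat → SW at lon -55.6667°, lat 82.7917°.
Extended square 5, 1: +5·0.00833333° lon, +1·0.00416667° lat → SW at lon -55.625°, lat 82.7958°.
latitude 82.79583, longitude -55.62500.

82.79583, -55.62500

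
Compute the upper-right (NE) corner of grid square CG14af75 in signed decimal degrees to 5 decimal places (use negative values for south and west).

Field C=2, G=6: +2·20° lon, +6·10° lat → SW at lon -140°, lat -30°.
Square 1, 4: +1·2° lon, +4·1° lat → SW at lon -138°, lat -26°.
Subsquare a=0, f=5: +0·0.0833333° lon, +5·0.0416667° lat → SW at lon -138°, lat -25.7917°.
Extended square 7, 5: +7·0.00833333° lon, +5·0.00416667° lat → SW at lon -137.942°, lat -25.7708°.
Cell spans 0.00833333° lon × 0.00416667° lat. NE corner is SW corner plus one full cell.
latitude -25.76667, longitude -137.93333.

-25.76667, -137.93333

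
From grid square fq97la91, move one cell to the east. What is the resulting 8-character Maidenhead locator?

FQ97ma01

Longitude extended square 9; +1 → 10, wraps to 0, carry into subsquare.
Longitude subsquare l = 11; +1 → 12 = m.
The latitude characters are unchanged.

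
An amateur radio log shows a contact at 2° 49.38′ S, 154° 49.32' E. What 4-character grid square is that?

QI77

Add 180° to longitude and 90° to latitude: 334.82, 87.18.
Field (20°×10°, letters A–R): lon ⌊334.82/20⌋ = 16 → Q; lat ⌊87.18/10⌋ = 8 → I.
Square (2°×1°, digits 0–9): lon ⌊14.82/2⌋ = 7; lat ⌊7.18/1⌋ = 7.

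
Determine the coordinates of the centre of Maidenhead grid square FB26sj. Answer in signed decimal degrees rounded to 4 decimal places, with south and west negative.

-73.6042, -74.4583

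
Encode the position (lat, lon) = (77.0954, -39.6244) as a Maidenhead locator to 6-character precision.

HQ07ec

Offset from 180°W / 90°S: lon 140.3756°, lat 167.0954°.
Field: lon ⌊140.3756/20⌋ = 7 → H; lat ⌊167.0954/10⌋ = 16 → Q.
Square: lon ⌊0.3756/2⌋ = 0; lat ⌊7.0954/1⌋ = 7.
Subsquare: lon ⌊0.3756/0.0833333⌋ = 4 → e; lat ⌊0.0954/0.0416667⌋ = 2 → c.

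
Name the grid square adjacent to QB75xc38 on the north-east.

QB75xc49

Longitude extended square 3; +1 → 4.
Latitude extended square 8; +1 → 9.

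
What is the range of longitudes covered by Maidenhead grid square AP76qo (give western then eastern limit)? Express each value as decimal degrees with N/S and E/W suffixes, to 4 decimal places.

164.6667° W, 164.5833° W

Field A=0, P=15: +0·20° lon, +15·10° lat → SW at lon -180°, lat 60°.
Square 7, 6: +7·2° lon, +6·1° lat → SW at lon -166°, lat 66°.
Subsquare q=16, o=14: +16·0.0833333° lon, +14·0.0416667° lat → SW at lon -164.667°, lat 66.5833°.
Cell spans 0.0833333° lon × 0.0416667° lat.
west 164.6667° W, east 164.5833° W.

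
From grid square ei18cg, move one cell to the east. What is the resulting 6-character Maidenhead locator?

Longitude subsquare c = 2; +1 → 3 = d.
The latitude characters are unchanged.

EI18dg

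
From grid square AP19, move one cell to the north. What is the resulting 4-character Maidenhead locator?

Latitude square 9; +1 → 10, wraps to 0, carry into field.
Latitude field P = 15; +1 → 16 = Q.
The longitude characters are unchanged.

AQ10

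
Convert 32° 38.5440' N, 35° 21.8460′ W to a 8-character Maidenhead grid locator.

HM22hp64

Shift to the Maidenhead origin (180°W, 90°S): lon 144.63590, lat 122.64240.
Field: lon ⌊144.63590/20⌋ = 7 → H; lat ⌊122.64240/10⌋ = 12 → M.
Square: lon ⌊4.63590/2⌋ = 2; lat ⌊2.64240/1⌋ = 2.
Subsquare: lon ⌊0.63590/0.0833333⌋ = 7 → h; lat ⌊0.64240/0.0416667⌋ = 15 → p.
Extended square: lon ⌊0.05257/0.00833333⌋ = 6; lat ⌊0.01740/0.00416667⌋ = 4.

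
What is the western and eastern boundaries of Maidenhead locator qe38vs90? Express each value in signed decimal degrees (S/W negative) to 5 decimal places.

147.82500, 147.83333

Field Q=16, E=4: +16·20° lon, +4·10° lat → SW at lon 140°, lat -50°.
Square 3, 8: +3·2° lon, +8·1° lat → SW at lon 146°, lat -42°.
Subsquare v=21, s=18: +21·0.0833333° lon, +18·0.0416667° lat → SW at lon 147.75°, lat -41.25°.
Extended square 9, 0: +9·0.00833333° lon, +0·0.00416667° lat → SW at lon 147.825°, lat -41.25°.
Cell spans 0.00833333° lon × 0.00416667° lat.
west 147.82500, east 147.83333.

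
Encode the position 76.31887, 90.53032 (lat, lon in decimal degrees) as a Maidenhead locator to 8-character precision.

Shift to the Maidenhead origin (180°W, 90°S): lon 270.53032, lat 166.31887.
Field: lon ⌊270.53032/20⌋ = 13 → N; lat ⌊166.31887/10⌋ = 16 → Q.
Square: lon ⌊10.53032/2⌋ = 5; lat ⌊6.31887/1⌋ = 6.
Subsquare: lon ⌊0.53032/0.0833333⌋ = 6 → g; lat ⌊0.31887/0.0416667⌋ = 7 → h.
Extended square: lon ⌊0.03032/0.00833333⌋ = 3; lat ⌊0.02720/0.00416667⌋ = 6.

NQ56gh36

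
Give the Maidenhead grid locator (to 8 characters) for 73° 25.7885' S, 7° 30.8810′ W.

IB66fn86

Offset from 180°W / 90°S: lon 172.48532°, lat 16.57019°.
Field: lon ⌊172.48532/20⌋ = 8 → I; lat ⌊16.57019/10⌋ = 1 → B.
Square: lon ⌊12.48532/2⌋ = 6; lat ⌊6.57019/1⌋ = 6.
Subsquare: lon ⌊0.48532/0.0833333⌋ = 5 → f; lat ⌊0.57019/0.0416667⌋ = 13 → n.
Extended square: lon ⌊0.06865/0.00833333⌋ = 8; lat ⌊0.02853/0.00416667⌋ = 6.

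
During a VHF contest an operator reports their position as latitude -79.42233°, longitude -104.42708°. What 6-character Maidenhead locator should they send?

DB70sn

Add 180° to longitude and 90° to latitude: 75.5729, 10.5777.
Field: lon ⌊75.5729/20⌋ = 3 → D; lat ⌊10.5777/10⌋ = 1 → B.
Square: lon ⌊15.5729/2⌋ = 7; lat ⌊0.5777/1⌋ = 0.
Subsquare: lon ⌊1.5729/0.0833333⌋ = 18 → s; lat ⌊0.5777/0.0416667⌋ = 13 → n.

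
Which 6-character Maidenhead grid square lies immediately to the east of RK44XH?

Longitude subsquare x = 23; +1 → 24, wraps to 0 = a, carry into square.
Longitude square 4; +1 → 5.
The latitude characters are unchanged.

RK54ah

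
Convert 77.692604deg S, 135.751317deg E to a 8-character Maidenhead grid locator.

Offset from 180°W / 90°S: lon 315.75132°, lat 12.30740°.
Field (20°×10°, letters A–R): lon ⌊315.75132/20⌋ = 15 → P; lat ⌊12.30740/10⌋ = 1 → B.
Square (2°×1°, digits 0–9): lon ⌊15.75132/2⌋ = 7; lat ⌊2.30740/1⌋ = 2.
Subsquare (5′×2.5′, letters a–x): lon ⌊1.75132/0.0833333⌋ = 21 → v; lat ⌊0.30740/0.0416667⌋ = 7 → h.
Extended square (30″×15″, digits 0–9): lon ⌊0.00132/0.00833333⌋ = 0; lat ⌊0.01573/0.00416667⌋ = 3.

PB72vh03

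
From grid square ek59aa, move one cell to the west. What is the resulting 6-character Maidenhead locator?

EK49xa

Longitude subsquare a = 0; −1 → -1, wraps to 23 = x, carry into square.
Longitude square 5; −1 → 4.
The latitude characters are unchanged.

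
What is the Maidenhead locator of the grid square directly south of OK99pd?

Latitude subsquare d = 3; −1 → 2 = c.
The longitude characters are unchanged.

OK99pc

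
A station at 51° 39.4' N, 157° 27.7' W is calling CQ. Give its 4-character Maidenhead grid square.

BO11

Shift to the Maidenhead origin (180°W, 90°S): lon 22.54, lat 141.66.
Field: 22.54/20 → 1 → B, 141.66/10 → 14 → O; chars BO.
Square: 2.54/2 → 1, 1.66/1 → 1; chars 11.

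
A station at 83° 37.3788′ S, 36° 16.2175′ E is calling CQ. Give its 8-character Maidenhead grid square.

KA86dj20

Shift to the Maidenhead origin (180°W, 90°S): lon 216.27029, lat 6.37702.
Field: 216.27029/20 → 10 → K, 6.37702/10 → 0 → A; chars KA.
Square: 16.27029/2 → 8, 6.37702/1 → 6; chars 86.
Subsquare: 0.27029/0.0833333 → 3 → d, 0.37702/0.0416667 → 9 → j; chars dj.
Extended square: 0.02029/0.00833333 → 2, 0.00202/0.00416667 → 0; chars 20.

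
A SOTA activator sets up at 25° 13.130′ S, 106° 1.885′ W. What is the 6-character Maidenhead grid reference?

DG64xs

Shift to the Maidenhead origin (180°W, 90°S): lon 73.9686, lat 64.7812.
Field: 73.9686/20 → 3 → D, 64.7812/10 → 6 → G; chars DG.
Square: 13.9686/2 → 6, 4.7812/1 → 4; chars 64.
Subsquare: 1.9686/0.0833333 → 23 → x, 0.7812/0.0416667 → 18 → s; chars xs.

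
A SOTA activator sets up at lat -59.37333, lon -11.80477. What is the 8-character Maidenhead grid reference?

ID40cp30

Offset from 180°W / 90°S: lon 168.19523°, lat 30.62667°.
Field: 168.19523/20 → 8 → I, 30.62667/10 → 3 → D; chars ID.
Square: 8.19523/2 → 4, 0.62667/1 → 0; chars 40.
Subsquare: 0.19523/0.0833333 → 2 → c, 0.62667/0.0416667 → 15 → p; chars cp.
Extended square: 0.02856/0.00833333 → 3, 0.00167/0.00416667 → 0; chars 30.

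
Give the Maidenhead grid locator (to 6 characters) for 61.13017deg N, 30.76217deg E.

KP51jd

Offset from 180°W / 90°S: lon 210.7622°, lat 151.1302°.
Field: 210.7622/20 → 10 → K, 151.1302/10 → 15 → P; chars KP.
Square: 10.7622/2 → 5, 1.1302/1 → 1; chars 51.
Subsquare: 0.7622/0.0833333 → 9 → j, 0.1302/0.0416667 → 3 → d; chars jd.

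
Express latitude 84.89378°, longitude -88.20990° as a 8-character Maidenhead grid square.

Add 180° to longitude and 90° to latitude: 91.79010, 174.89378.
Field: 91.79010/20 → 4 → E, 174.89378/10 → 17 → R; chars ER.
Square: 11.79010/2 → 5, 4.89378/1 → 4; chars 54.
Subsquare: 1.79010/0.0833333 → 21 → v, 0.89378/0.0416667 → 21 → v; chars vv.
Extended square: 0.04010/0.00833333 → 4, 0.01878/0.00416667 → 4; chars 44.

ER54vv44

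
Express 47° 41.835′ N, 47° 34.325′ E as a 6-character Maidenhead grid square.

LN37sq

Offset from 180°W / 90°S: lon 227.5721°, lat 137.6972°.
Field (20°×10°, letters A–R): lon ⌊227.5721/20⌋ = 11 → L; lat ⌊137.6972/10⌋ = 13 → N.
Square (2°×1°, digits 0–9): lon ⌊7.5721/2⌋ = 3; lat ⌊7.6972/1⌋ = 7.
Subsquare (5′×2.5′, letters a–x): lon ⌊1.5721/0.0833333⌋ = 18 → s; lat ⌊0.6972/0.0416667⌋ = 16 → q.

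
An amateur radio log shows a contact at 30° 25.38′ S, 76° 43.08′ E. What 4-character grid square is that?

Shift to the Maidenhead origin (180°W, 90°S): lon 256.72, lat 59.58.
Field (20°×10°, letters A–R): 256.72/20 → 12 → M, 59.58/10 → 5 → F; chars MF.
Square (2°×1°, digits 0–9): 16.72/2 → 8, 9.58/1 → 9; chars 89.

MF89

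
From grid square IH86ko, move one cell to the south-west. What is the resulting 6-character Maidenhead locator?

IH86jn

Longitude subsquare k = 10; −1 → 9 = j.
Latitude subsquare o = 14; −1 → 13 = n.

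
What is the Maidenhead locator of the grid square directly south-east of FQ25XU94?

FQ35au03

Longitude extended square 9; +1 → 10, wraps to 0, carry into subsquare.
Longitude subsquare x = 23; +1 → 24, wraps to 0 = a, carry into square.
Longitude square 2; +1 → 3.
Latitude extended square 4; −1 → 3.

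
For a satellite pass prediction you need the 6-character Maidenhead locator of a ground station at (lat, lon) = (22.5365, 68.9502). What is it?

ML42lm

Shift to the Maidenhead origin (180°W, 90°S): lon 248.9502, lat 112.5365.
Field (20°×10°, letters A–R): lon ⌊248.9502/20⌋ = 12 → M; lat ⌊112.5365/10⌋ = 11 → L.
Square (2°×1°, digits 0–9): lon ⌊8.9502/2⌋ = 4; lat ⌊2.5365/1⌋ = 2.
Subsquare (5′×2.5′, letters a–x): lon ⌊0.9502/0.0833333⌋ = 11 → l; lat ⌊0.5365/0.0416667⌋ = 12 → m.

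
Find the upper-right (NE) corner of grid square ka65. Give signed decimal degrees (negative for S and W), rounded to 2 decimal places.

Field K=10, A=0: +10·20° lon, +0·10° lat → SW at lon 20°, lat -90°.
Square 6, 5: +6·2° lon, +5·1° lat → SW at lon 32°, lat -85°.
Cell spans 2° lon × 1° lat. NE corner is SW corner plus one full cell.
latitude -84.00, longitude 34.00.

-84.00, 34.00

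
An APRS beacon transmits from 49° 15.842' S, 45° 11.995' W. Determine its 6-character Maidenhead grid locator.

Add 180° to longitude and 90° to latitude: 134.8001, 40.7360.
Field: lon ⌊134.8001/20⌋ = 6 → G; lat ⌊40.7360/10⌋ = 4 → E.
Square: lon ⌊14.8001/2⌋ = 7; lat ⌊0.7360/1⌋ = 0.
Subsquare: lon ⌊0.8001/0.0833333⌋ = 9 → j; lat ⌊0.7360/0.0416667⌋ = 17 → r.

GE70jr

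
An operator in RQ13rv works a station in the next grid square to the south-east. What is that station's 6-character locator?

Longitude subsquare r = 17; +1 → 18 = s.
Latitude subsquare v = 21; −1 → 20 = u.

RQ13su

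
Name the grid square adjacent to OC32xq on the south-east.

OC42ap

Longitude subsquare x = 23; +1 → 24, wraps to 0 = a, carry into square.
Longitude square 3; +1 → 4.
Latitude subsquare q = 16; −1 → 15 = p.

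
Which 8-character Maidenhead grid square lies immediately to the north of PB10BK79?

Latitude extended square 9; +1 → 10, wraps to 0, carry into subsquare.
Latitude subsquare k = 10; +1 → 11 = l.
The longitude characters are unchanged.

PB10bl70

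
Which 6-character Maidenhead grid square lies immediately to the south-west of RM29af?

RM19xe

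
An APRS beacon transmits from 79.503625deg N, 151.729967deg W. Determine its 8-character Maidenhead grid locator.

BQ49dm20

Offset from 180°W / 90°S: lon 28.27003°, lat 169.50362°.
Field: 28.27003/20 → 1 → B, 169.50362/10 → 16 → Q; chars BQ.
Square: 8.27003/2 → 4, 9.50362/1 → 9; chars 49.
Subsquare: 0.27003/0.0833333 → 3 → d, 0.50362/0.0416667 → 12 → m; chars dm.
Extended square: 0.02003/0.00833333 → 2, 0.00362/0.00416667 → 0; chars 20.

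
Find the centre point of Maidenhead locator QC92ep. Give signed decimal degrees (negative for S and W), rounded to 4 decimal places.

-67.3542, 158.3750

Field Q=16, C=2: +16·20° lon, +2·10° lat → SW at lon 140°, lat -70°.
Square 9, 2: +9·2° lon, +2·1° lat → SW at lon 158°, lat -68°.
Subsquare e=4, p=15: +4·0.0833333° lon, +15·0.0416667° lat → SW at lon 158.333°, lat -67.375°.
Cell spans 0.0833333° lon × 0.0416667° lat. Centre is SW corner plus half of each.
latitude -67.3542, longitude 158.3750.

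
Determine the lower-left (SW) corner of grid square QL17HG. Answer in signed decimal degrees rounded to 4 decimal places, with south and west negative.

Field Q=16, L=11: +16·20° lon, +11·10° lat → SW at lon 140°, lat 20°.
Square 1, 7: +1·2° lon, +7·1° lat → SW at lon 142°, lat 27°.
Subsquare h=7, g=6: +7·0.0833333° lon, +6·0.0416667° lat → SW at lon 142.583°, lat 27.25°.
latitude 27.2500, longitude 142.5833.

27.2500, 142.5833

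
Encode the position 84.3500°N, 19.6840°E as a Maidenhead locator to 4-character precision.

Offset from 180°W / 90°S: lon 199.68°, lat 174.35°.
Field (20°×10°, letters A–R): 199.68/20 → 9 → J, 174.35/10 → 17 → R; chars JR.
Square (2°×1°, digits 0–9): 19.68/2 → 9, 4.35/1 → 4; chars 94.

JR94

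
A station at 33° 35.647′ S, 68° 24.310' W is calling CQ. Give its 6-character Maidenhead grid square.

FF56tj

Offset from 180°W / 90°S: lon 111.5948°, lat 56.4059°.
Field: 111.5948/20 → 5 → F, 56.4059/10 → 5 → F; chars FF.
Square: 11.5948/2 → 5, 6.4059/1 → 6; chars 56.
Subsquare: 1.5948/0.0833333 → 19 → t, 0.4059/0.0416667 → 9 → j; chars tj.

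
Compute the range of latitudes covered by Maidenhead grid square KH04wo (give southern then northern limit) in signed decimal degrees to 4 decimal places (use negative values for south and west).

-15.4167, -15.3750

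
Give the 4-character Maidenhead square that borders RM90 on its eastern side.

Longitude square 9; +1 → 10, wraps to 0, carry into field.
Longitude field R = 17; +1 → 18, wraps to 0 = A, wrapping around the antimeridian.
The latitude characters are unchanged.

AM00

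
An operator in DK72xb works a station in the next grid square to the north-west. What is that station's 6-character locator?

DK72wc

Longitude subsquare x = 23; −1 → 22 = w.
Latitude subsquare b = 1; +1 → 2 = c.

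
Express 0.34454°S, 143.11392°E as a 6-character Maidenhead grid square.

QI19np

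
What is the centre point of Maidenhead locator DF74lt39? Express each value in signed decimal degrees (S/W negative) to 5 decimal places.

Field D=3, F=5: +3·20° lon, +5·10° lat → SW at lon -120°, lat -40°.
Square 7, 4: +7·2° lon, +4·1° lat → SW at lon -106°, lat -36°.
Subsquare l=11, t=19: +11·0.0833333° lon, +19·0.0416667° lat → SW at lon -105.083°, lat -35.2083°.
Extended square 3, 9: +3·0.00833333° lon, +9·0.00416667° lat → SW at lon -105.058°, lat -35.1708°.
Cell spans 0.00833333° lon × 0.00416667° lat. Centre is SW corner plus half of each.
latitude -35.16875, longitude -105.05417.

-35.16875, -105.05417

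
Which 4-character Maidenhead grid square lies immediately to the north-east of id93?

JD04

Longitude square 9; +1 → 10, wraps to 0, carry into field.
Longitude field I = 8; +1 → 9 = J.
Latitude square 3; +1 → 4.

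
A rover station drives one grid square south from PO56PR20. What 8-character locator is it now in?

Latitude extended square 0; −1 → -1, wraps to 9, carry into subsquare.
Latitude subsquare r = 17; −1 → 16 = q.
The longitude characters are unchanged.

PO56pq29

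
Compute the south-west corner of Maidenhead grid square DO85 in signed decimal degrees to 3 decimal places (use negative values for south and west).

55.000, -104.000

Field D=3, O=14: +3·20° lon, +14·10° lat → SW at lon -120°, lat 50°.
Square 8, 5: +8·2° lon, +5·1° lat → SW at lon -104°, lat 55°.
latitude 55.000, longitude -104.000.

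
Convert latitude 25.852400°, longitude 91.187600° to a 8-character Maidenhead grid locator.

Offset from 180°W / 90°S: lon 271.18760°, lat 115.85240°.
Field: lon ⌊271.18760/20⌋ = 13 → N; lat ⌊115.85240/10⌋ = 11 → L.
Square: lon ⌊11.18760/2⌋ = 5; lat ⌊5.85240/1⌋ = 5.
Subsquare: lon ⌊1.18760/0.0833333⌋ = 14 → o; lat ⌊0.85240/0.0416667⌋ = 20 → u.
Extended square: lon ⌊0.02093/0.00833333⌋ = 2; lat ⌊0.01907/0.00416667⌋ = 4.

NL55ou24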